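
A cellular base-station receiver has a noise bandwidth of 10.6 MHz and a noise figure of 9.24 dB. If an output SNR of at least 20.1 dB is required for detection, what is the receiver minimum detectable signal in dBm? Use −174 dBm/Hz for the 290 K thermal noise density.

Sensitivity = −174 + 10 log₁₀(B) + NF + SNR_min
= −174 + 70.25 + 9.24 + 20.1
= −74.41 dBm → −74.4 dBm

−74.4 dBm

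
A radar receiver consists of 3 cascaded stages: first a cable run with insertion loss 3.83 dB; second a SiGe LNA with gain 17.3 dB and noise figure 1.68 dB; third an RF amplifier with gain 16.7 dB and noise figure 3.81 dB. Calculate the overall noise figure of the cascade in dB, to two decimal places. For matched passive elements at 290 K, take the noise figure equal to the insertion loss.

Convert to linear (a loss of L dB is a gain of −L dB): F_i = 10^(NF_i/10), G_i = 10^(G_i,dB/10)
  Stage 1: F_1 = 10^(3.83/10) = 2.415, G_1 = 10^(−3.83/10) = 0.4140
  Stage 2: F_2 = 10^(1.68/10) = 1.472, G_2 = 10^(17.3/10) = 53.70
  Stage 3: F_3 = 10^(3.81/10) = 2.404, G_3 = 10^(16.7/10) = 46.77
Friis cascade:
  F = 2.415 + (1.472 − 1)/0.4140 + (2.404 − 1)/22.23 = 3.619
NF = 10 log₁₀(3.619) = 5.59 dB

5.59 dB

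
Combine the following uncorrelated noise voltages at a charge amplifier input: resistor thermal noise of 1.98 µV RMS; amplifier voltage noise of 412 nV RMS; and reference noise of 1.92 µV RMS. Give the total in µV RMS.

2.79 µV

Uncorrelated sources add in power (mean-square): V_tot = √(ΣV_i²)
V_tot = √[(1.98×10⁻⁶)² + (4.12×10⁻⁷)² + (1.92×10⁻⁶)²] = 2.79×10⁻⁶ V = 2.79 µV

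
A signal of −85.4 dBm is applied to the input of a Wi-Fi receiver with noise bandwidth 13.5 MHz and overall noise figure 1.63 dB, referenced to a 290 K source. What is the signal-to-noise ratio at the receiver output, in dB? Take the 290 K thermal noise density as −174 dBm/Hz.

Noise floor: N = −174 + 10 log₁₀(B) + NF
10 log₁₀(1.35×10⁷) = 71.3 dB
N = −174 + 71.3 + 1.63 = −101.07 dBm
SNR = P_sig − N = −85.4 − (−101.07) = 15.67 dB → 15.7 dB

15.7 dB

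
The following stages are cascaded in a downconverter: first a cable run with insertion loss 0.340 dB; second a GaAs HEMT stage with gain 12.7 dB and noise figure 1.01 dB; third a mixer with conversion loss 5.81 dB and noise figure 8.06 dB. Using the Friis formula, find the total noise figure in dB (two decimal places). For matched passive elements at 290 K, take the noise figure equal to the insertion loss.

2.25 dB

Convert to linear (a loss of L dB is a gain of −L dB): F_i = 10^(NF_i/10), G_i = 10^(G_i,dB/10)
  Stage 1: F_1 = 10^(0.340/10) = 1.081, G_1 = 10^(−0.340/10) = 0.9247
  Stage 2: F_2 = 10^(1.01/10) = 1.262, G_2 = 10^(12.7/10) = 18.62
  Stage 3: F_3 = 10^(8.06/10) = 6.397, G_3 = 10^(−5.81/10) = 0.2624
Friis cascade:
  F = 1.081 + (1.262 − 1)/0.9247 + (6.397 − 1)/17.22 = 1.678
NF = 10 log₁₀(1.678) = 2.25 dB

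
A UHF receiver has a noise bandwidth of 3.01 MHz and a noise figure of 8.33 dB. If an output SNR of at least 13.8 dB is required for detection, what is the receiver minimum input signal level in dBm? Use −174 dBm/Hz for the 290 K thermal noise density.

−87.1 dBm

Sensitivity = −174 + 10 log₁₀(B) + NF + SNR_min
= −174 + 64.79 + 8.33 + 13.8
= −87.08 dBm → −87.1 dBm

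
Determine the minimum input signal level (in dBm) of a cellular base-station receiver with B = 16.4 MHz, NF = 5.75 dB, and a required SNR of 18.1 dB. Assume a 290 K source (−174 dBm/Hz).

Sensitivity = −174 + 10 log₁₀(B) + NF + SNR_min
= −174 + 72.15 + 5.75 + 18.1
= −78.00 dBm → −78.0 dBm

−78.0 dBm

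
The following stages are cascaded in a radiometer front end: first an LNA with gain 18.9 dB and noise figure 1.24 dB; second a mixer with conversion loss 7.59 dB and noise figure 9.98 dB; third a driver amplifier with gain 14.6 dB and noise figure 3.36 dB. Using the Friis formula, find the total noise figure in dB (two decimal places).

1.85 dB

Convert to linear (a loss of L dB is a gain of −L dB): F_i = 10^(NF_i/10), G_i = 10^(G_i,dB/10)
  Stage 1: F_1 = 10^(1.24/10) = 1.330, G_1 = 10^(18.9/10) = 77.62
  Stage 2: F_2 = 10^(9.98/10) = 9.954, G_2 = 10^(−7.59/10) = 0.1742
  Stage 3: F_3 = 10^(3.36/10) = 2.168, G_3 = 10^(14.6/10) = 28.84
Friis cascade:
  F = 1.330 + (9.954 − 1)/77.62 + (2.168 − 1)/13.52 = 1.532
NF = 10 log₁₀(1.532) = 1.85 dB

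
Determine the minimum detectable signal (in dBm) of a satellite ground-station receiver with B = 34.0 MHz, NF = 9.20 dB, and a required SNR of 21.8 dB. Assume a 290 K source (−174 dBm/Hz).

−67.7 dBm

Sensitivity = −174 + 10 log₁₀(B) + NF + SNR_min
= −174 + 75.31 + 9.20 + 21.8
= −67.69 dBm → −67.7 dBm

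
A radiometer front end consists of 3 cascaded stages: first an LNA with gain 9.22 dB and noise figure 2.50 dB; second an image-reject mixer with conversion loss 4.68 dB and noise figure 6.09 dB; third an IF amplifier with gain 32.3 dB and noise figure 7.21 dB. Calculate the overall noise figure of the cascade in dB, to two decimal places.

Convert to linear (a loss of L dB is a gain of −L dB): F_i = 10^(NF_i/10), G_i = 10^(G_i,dB/10)
  Stage 1: F_1 = 10^(2.50/10) = 1.778, G_1 = 10^(9.22/10) = 8.356
  Stage 2: F_2 = 10^(6.09/10) = 4.064, G_2 = 10^(−4.68/10) = 0.3404
  Stage 3: F_3 = 10^(7.21/10) = 5.260, G_3 = 10^(32.3/10) = 1698
Friis cascade:
  F = 1.778 + (4.064 − 1)/8.356 + (5.260 − 1)/2.844 = 3.643
NF = 10 log₁₀(3.643) = 5.61 dB

5.61 dB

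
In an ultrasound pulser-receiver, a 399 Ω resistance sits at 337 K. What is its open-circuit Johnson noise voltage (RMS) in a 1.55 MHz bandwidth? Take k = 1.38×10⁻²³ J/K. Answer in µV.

V_n = √(4kTRB)
4kTRB = 4 × 1.38×10⁻²³ × 337 × 3.99×10² × 1.55×10⁶ = 1.15×10⁻¹¹ V²
V_n = √(1.15×10⁻¹¹) = 3.39×10⁻⁶ V = 3.39 µV

3.39 µV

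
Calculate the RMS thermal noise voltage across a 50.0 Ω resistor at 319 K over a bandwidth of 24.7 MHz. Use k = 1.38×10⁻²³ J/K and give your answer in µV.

V_n = √(4kTRB)
4kTRB = 4 × 1.38×10⁻²³ × 319 × 5.00×10¹ × 2.47×10⁷ = 2.17×10⁻¹¹ V²
V_n = √(2.17×10⁻¹¹) = 4.66×10⁻⁶ V = 4.66 µV

4.66 µV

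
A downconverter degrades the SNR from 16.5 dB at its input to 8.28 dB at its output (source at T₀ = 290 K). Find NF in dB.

8.22 dB

NF (dB) = SNR_in(dB) − SNR_out(dB) when the source is at T₀
NF = 16.5 − 8.28 = 8.22 dB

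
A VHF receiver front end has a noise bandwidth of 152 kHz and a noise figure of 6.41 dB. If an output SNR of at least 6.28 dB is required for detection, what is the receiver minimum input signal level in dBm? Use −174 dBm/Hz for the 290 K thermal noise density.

−109.5 dBm

Sensitivity = −174 + 10 log₁₀(B) + NF + SNR_min
= −174 + 51.82 + 6.41 + 6.28
= −109.49 dBm → −109.5 dBm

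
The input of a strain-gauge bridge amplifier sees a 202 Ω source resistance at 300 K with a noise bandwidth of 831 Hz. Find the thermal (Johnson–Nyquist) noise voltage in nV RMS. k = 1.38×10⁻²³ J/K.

52.7 nV

V_n = √(4kTRB)
4kTRB = 4 × 1.38×10⁻²³ × 300 × 2.02×10² × 8.31×10² = 2.78×10⁻¹⁵ V²
V_n = √(2.78×10⁻¹⁵) = 5.27×10⁻⁸ V = 52.7 nV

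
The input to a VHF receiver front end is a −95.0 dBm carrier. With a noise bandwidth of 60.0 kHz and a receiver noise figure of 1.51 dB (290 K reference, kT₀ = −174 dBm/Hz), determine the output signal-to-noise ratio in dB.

29.7 dB

Noise floor: N = −174 + 10 log₁₀(B) + NF
10 log₁₀(6.00×10⁴) = 47.78 dB
N = −174 + 47.78 + 1.51 = −124.71 dBm
SNR = P_sig − N = −95.0 − (−124.71) = 29.71 dB → 29.7 dB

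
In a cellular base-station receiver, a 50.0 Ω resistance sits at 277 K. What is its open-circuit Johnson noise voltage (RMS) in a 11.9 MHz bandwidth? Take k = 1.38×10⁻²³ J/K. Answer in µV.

3.02 µV

V_n = √(4kTRB)
4kTRB = 4 × 1.38×10⁻²³ × 277 × 5.00×10¹ × 1.19×10⁷ = 9.10×10⁻¹² V²
V_n = √(9.10×10⁻¹²) = 3.02×10⁻⁶ V = 3.02 µV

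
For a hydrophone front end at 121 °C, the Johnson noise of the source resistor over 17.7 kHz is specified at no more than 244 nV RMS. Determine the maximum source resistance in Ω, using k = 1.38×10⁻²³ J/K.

T = 121 °C + 273.15 = 394.15 K
Johnson–Nyquist: V_n = √(4kTRB) ⇒ R = V_n² / (4kTB)
4kTB = 4 × 1.38×10⁻²³ × 394.15 × 1.77×10⁴ = 3.85×10⁻¹⁶
R = (2.44×10⁻⁷)² / 3.85×10⁻¹⁶ = 1.55×10² Ω = 155 Ω

155 Ω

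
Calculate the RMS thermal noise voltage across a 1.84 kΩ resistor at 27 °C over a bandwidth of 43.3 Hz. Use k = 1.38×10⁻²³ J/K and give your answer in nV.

T = 27 °C + 273.15 = 300.15 K
V_n = √(4kTRB)
4kTRB = 4 × 1.38×10⁻²³ × 300.15 × 1.84×10³ × 4.33×10¹ = 1.32×10⁻¹⁵ V²
V_n = √(1.32×10⁻¹⁵) = 3.63×10⁻⁸ V = 36.3 nV

36.3 nV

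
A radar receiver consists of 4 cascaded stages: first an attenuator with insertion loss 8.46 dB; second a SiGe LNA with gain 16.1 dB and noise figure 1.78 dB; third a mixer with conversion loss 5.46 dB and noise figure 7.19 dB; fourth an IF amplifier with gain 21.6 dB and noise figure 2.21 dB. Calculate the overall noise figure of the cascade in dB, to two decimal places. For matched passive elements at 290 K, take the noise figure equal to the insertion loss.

10.68 dB

Convert to linear (a loss of L dB is a gain of −L dB): F_i = 10^(NF_i/10), G_i = 10^(G_i,dB/10)
  Stage 1: F_1 = 10^(8.46/10) = 7.015, G_1 = 10^(−8.46/10) = 0.1426
  Stage 2: F_2 = 10^(1.78/10) = 1.507, G_2 = 10^(16.1/10) = 40.74
  Stage 3: F_3 = 10^(7.19/10) = 5.236, G_3 = 10^(−5.46/10) = 0.2844
  Stage 4: F_4 = 10^(2.21/10) = 1.663, G_4 = 10^(21.6/10) = 144.5
Friis cascade:
  F = 7.015 + (1.507 − 1)/0.1426 + (5.236 − 1)/5.808 + (1.663 − 1)/1.652 = 11.70
NF = 10 log₁₀(11.70) = 10.68 dB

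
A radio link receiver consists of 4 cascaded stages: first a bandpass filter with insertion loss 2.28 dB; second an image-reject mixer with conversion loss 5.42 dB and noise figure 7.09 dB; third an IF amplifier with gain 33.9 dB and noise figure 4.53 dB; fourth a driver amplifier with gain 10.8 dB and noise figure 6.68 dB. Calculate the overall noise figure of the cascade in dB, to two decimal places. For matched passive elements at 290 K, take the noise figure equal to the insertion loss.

12.90 dB

Convert to linear (a loss of L dB is a gain of −L dB): F_i = 10^(NF_i/10), G_i = 10^(G_i,dB/10)
  Stage 1: F_1 = 10^(2.28/10) = 1.690, G_1 = 10^(−2.28/10) = 0.5916
  Stage 2: F_2 = 10^(7.09/10) = 5.117, G_2 = 10^(−5.42/10) = 0.2871
  Stage 3: F_3 = 10^(4.53/10) = 2.838, G_3 = 10^(33.9/10) = 2455
  Stage 4: F_4 = 10^(6.68/10) = 4.656, G_4 = 10^(10.8/10) = 12.02
Friis cascade:
  F = 1.690 + (5.117 − 1)/0.5916 + (2.838 − 1)/0.1698 + (4.656 − 1)/416.9 = 19.48
NF = 10 log₁₀(19.48) = 12.90 dB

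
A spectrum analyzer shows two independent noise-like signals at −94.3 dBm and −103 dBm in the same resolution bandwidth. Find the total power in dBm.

−93.8 dBm

Convert to linear, add, convert back:
P₁ = 3.72×10⁻¹³ W, P₂ = 5.01×10⁻¹⁴ W
P_tot = 4.22×10⁻¹³ W → 10 log₁₀(P_tot / 10⁻³) = −93.8 dBm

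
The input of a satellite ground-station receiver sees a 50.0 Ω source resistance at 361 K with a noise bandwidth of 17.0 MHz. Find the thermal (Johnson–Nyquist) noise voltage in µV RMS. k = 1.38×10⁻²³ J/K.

V_n = √(4kTRB)
4kTRB = 4 × 1.38×10⁻²³ × 361 × 5.00×10¹ × 1.70×10⁷ = 1.69×10⁻¹¹ V²
V_n = √(1.69×10⁻¹¹) = 4.12×10⁻⁶ V = 4.12 µV

4.12 µV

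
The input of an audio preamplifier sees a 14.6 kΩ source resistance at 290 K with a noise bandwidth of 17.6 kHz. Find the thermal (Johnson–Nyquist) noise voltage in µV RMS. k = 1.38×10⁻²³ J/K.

2.03 µV

V_n = √(4kTRB)
4kTRB = 4 × 1.38×10⁻²³ × 290 × 1.46×10⁴ × 1.76×10⁴ = 4.11×10⁻¹² V²
V_n = √(4.11×10⁻¹²) = 2.03×10⁻⁶ V = 2.03 µV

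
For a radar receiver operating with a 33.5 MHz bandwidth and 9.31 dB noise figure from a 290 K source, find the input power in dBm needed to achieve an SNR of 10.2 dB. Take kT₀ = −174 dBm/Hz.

Sensitivity = −174 + 10 log₁₀(B) + NF + SNR_min
= −174 + 75.25 + 9.31 + 10.2
= −79.24 dBm → −79.2 dBm

−79.2 dBm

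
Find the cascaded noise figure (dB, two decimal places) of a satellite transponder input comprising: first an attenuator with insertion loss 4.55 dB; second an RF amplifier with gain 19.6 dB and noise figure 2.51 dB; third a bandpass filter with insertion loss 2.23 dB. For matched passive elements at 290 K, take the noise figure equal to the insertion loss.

7.08 dB

Convert to linear (a loss of L dB is a gain of −L dB): F_i = 10^(NF_i/10), G_i = 10^(G_i,dB/10)
  Stage 1: F_1 = 10^(4.55/10) = 2.851, G_1 = 10^(−4.55/10) = 0.3508
  Stage 2: F_2 = 10^(2.51/10) = 1.782, G_2 = 10^(19.6/10) = 91.20
  Stage 3: F_3 = 10^(2.23/10) = 1.671, G_3 = 10^(−2.23/10) = 0.5984
Friis cascade:
  F = 2.851 + (1.782 − 1)/0.3508 + (1.671 − 1)/31.99 = 5.103
NF = 10 log₁₀(5.103) = 7.08 dB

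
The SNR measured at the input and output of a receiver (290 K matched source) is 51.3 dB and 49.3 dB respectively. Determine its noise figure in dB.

2.0 dB

NF (dB) = SNR_in(dB) − SNR_out(dB) when the source is at T₀
NF = 51.3 − 49.3 = 2.0 dB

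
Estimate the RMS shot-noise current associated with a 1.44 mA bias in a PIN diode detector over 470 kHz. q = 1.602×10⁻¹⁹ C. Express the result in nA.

14.7 nA

I_n = √(2qI·B)
2qI·B = 2 × 1.602×10⁻¹⁹ × 1.44×10⁻³ × 4.70×10⁵ = 2.17×10⁻¹⁶ A²
I_n = √(2.17×10⁻¹⁶) = 1.47×10⁻⁸ A = 14.7 nA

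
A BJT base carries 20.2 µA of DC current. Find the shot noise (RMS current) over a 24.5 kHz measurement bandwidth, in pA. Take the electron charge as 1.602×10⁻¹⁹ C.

I_n = √(2qI·B)
2qI·B = 2 × 1.602×10⁻¹⁹ × 2.02×10⁻⁵ × 2.45×10⁴ = 1.59×10⁻¹⁹ A²
I_n = √(1.59×10⁻¹⁹) = 3.98×10⁻¹⁰ A = 398 pA

398 pA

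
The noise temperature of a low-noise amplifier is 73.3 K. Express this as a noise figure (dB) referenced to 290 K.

F = 1 + T_e/T₀ = 1 + 73.3/290 = 1.25276
NF = 10 log₁₀(1.25276) = 0.979 dB

0.979 dB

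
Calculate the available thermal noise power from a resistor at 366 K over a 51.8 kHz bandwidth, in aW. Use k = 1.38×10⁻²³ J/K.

P_n = kTB = 1.38×10⁻²³ × 366 × 5.18×10⁴ = 2.62×10⁻¹⁶ W = 262 aW

262 aW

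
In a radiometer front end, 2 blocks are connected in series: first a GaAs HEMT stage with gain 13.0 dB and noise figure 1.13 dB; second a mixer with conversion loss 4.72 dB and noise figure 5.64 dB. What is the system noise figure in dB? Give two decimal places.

1.56 dB

Convert to linear (a loss of L dB is a gain of −L dB): F_i = 10^(NF_i/10), G_i = 10^(G_i,dB/10)
  Stage 1: F_1 = 10^(1.13/10) = 1.297, G_1 = 10^(13.0/10) = 19.95
  Stage 2: F_2 = 10^(5.64/10) = 3.664, G_2 = 10^(−4.72/10) = 0.3373
Friis cascade:
  F = 1.297 + (3.664 − 1)/19.95 = 1.431
NF = 10 log₁₀(1.431) = 1.56 dB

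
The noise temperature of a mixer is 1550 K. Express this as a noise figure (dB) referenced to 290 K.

8.02 dB

F = 1 + T_e/T₀ = 1 + 1550/290 = 6.34483
NF = 10 log₁₀(6.34483) = 8.02 dB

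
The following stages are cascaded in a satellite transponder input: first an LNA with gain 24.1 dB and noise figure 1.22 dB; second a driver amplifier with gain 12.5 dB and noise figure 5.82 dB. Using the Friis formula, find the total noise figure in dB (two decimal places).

1.26 dB

Convert to linear (a loss of L dB is a gain of −L dB): F_i = 10^(NF_i/10), G_i = 10^(G_i,dB/10)
  Stage 1: F_1 = 10^(1.22/10) = 1.324, G_1 = 10^(24.1/10) = 257.0
  Stage 2: F_2 = 10^(5.82/10) = 3.819, G_2 = 10^(12.5/10) = 17.78
Friis cascade:
  F = 1.324 + (3.819 − 1)/257.0 = 1.335
NF = 10 log₁₀(1.335) = 1.26 dB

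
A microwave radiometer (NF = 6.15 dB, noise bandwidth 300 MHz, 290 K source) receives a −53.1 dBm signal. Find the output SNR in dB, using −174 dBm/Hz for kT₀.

Noise floor: N = −174 + 10 log₁₀(B) + NF
10 log₁₀(3.00×10⁸) = 84.77 dB
N = −174 + 84.77 + 6.15 = −83.08 dBm
SNR = P_sig − N = −53.1 − (−83.08) = 29.98 dB → 30.0 dB

30.0 dB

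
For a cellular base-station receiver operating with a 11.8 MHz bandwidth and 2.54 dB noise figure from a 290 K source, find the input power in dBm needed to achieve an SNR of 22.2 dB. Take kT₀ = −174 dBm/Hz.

Sensitivity = −174 + 10 log₁₀(B) + NF + SNR_min
= −174 + 70.72 + 2.54 + 22.2
= −78.54 dBm → −78.5 dBm

−78.5 dBm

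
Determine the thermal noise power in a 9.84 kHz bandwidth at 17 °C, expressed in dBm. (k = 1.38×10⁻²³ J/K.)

−134.0 dBm

T = 17 °C + 273.15 = 290.15 K
P_n = kTB = 1.38×10⁻²³ × 290.15 × 9.84×10³ = 3.94×10⁻¹⁷ W
In dBm: 10 log₁₀(3.94×10⁻¹⁷ / 10⁻³) = −134.0 dBm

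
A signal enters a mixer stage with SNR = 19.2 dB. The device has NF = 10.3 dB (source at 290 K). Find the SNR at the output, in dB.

By definition F = SNR_in/SNR_out, so in dB: SNR_out = SNR_in − NF
SNR_out = 19.2 − 10.3 = 8.9 dB

8.9 dB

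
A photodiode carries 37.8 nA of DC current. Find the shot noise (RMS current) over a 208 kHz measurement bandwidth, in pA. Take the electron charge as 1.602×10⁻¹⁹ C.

I_n = √(2qI·B)
2qI·B = 2 × 1.602×10⁻¹⁹ × 3.78×10⁻⁸ × 2.08×10⁵ = 2.52×10⁻²¹ A²
I_n = √(2.52×10⁻²¹) = 5.02×10⁻¹¹ A = 50.2 pA

50.2 pA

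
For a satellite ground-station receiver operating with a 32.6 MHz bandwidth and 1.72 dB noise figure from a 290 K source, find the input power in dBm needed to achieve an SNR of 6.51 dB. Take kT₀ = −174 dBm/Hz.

−90.6 dBm

Sensitivity = −174 + 10 log₁₀(B) + NF + SNR_min
= −174 + 75.13 + 1.72 + 6.51
= −90.64 dBm → −90.6 dBm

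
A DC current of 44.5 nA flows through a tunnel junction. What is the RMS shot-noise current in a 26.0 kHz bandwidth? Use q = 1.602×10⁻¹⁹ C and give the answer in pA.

I_n = √(2qI·B)
2qI·B = 2 × 1.602×10⁻¹⁹ × 4.45×10⁻⁸ × 2.60×10⁴ = 3.71×10⁻²² A²
I_n = √(3.71×10⁻²²) = 1.93×10⁻¹¹ A = 19.3 pA

19.3 pA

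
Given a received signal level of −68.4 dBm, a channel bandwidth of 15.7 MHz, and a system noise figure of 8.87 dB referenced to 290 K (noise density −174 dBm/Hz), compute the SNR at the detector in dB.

Noise floor: N = −174 + 10 log₁₀(B) + NF
10 log₁₀(1.57×10⁷) = 71.96 dB
N = −174 + 71.96 + 8.87 = −93.17 dBm
SNR = P_sig − N = −68.4 − (−93.17) = 24.77 dB → 24.8 dB

24.8 dB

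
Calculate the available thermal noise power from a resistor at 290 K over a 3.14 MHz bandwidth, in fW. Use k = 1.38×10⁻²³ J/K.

P_n = kTB = 1.38×10⁻²³ × 290 × 3.14×10⁶ = 1.26×10⁻¹⁴ W = 12.6 fW

12.6 fW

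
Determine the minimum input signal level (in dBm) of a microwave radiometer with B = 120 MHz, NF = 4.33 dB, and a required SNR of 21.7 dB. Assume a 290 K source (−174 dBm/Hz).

−67.2 dBm

Sensitivity = −174 + 10 log₁₀(B) + NF + SNR_min
= −174 + 80.79 + 4.33 + 21.7
= −67.18 dBm → −67.2 dBm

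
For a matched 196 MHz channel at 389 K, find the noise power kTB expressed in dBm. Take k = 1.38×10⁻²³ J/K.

−89.8 dBm

P_n = kTB = 1.38×10⁻²³ × 389 × 1.96×10⁸ = 1.05×10⁻¹² W
In dBm: 10 log₁₀(1.05×10⁻¹² / 10⁻³) = −89.8 dBm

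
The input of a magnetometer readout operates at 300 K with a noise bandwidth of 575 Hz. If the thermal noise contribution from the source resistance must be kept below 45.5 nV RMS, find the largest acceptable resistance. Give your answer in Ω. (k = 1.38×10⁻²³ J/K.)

217 Ω

Johnson–Nyquist: V_n = √(4kTRB) ⇒ R = V_n² / (4kTB)
4kTB = 4 × 1.38×10⁻²³ × 300 × 5.75×10² = 9.52×10⁻¹⁸
R = (4.55×10⁻⁸)² / 9.52×10⁻¹⁸ = 2.17×10² Ω = 217 Ω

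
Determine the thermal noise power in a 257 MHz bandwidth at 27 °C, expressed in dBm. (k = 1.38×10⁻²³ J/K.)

T = 27 °C + 273.15 = 300.15 K
P_n = kTB = 1.38×10⁻²³ × 300.15 × 2.57×10⁸ = 1.06×10⁻¹² W
In dBm: 10 log₁₀(1.06×10⁻¹² / 10⁻³) = −89.7 dBm

−89.7 dBm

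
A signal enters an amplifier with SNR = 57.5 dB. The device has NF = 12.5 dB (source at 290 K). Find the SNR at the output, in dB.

45.0 dB

By definition F = SNR_in/SNR_out, so in dB: SNR_out = SNR_in − NF
SNR_out = 57.5 − 12.5 = 45.0 dB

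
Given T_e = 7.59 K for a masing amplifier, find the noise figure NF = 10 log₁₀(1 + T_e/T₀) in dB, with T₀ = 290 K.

0.112 dB

F = 1 + T_e/T₀ = 1 + 7.59/290 = 1.02617
NF = 10 log₁₀(1.02617) = 0.112 dB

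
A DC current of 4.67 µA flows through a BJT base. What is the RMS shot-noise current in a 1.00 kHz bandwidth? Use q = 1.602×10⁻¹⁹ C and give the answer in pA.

I_n = √(2qI·B)
2qI·B = 2 × 1.602×10⁻¹⁹ × 4.67×10⁻⁶ × 1.00×10³ = 1.50×10⁻²¹ A²
I_n = √(1.50×10⁻²¹) = 3.87×10⁻¹¹ A = 38.7 pA

38.7 pA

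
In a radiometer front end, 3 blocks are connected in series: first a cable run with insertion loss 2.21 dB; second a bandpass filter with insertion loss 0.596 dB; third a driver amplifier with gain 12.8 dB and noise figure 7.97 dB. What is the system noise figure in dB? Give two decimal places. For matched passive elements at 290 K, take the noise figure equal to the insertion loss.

Convert to linear (a loss of L dB is a gain of −L dB): F_i = 10^(NF_i/10), G_i = 10^(G_i,dB/10)
  Stage 1: F_1 = 10^(2.21/10) = 1.663, G_1 = 10^(−2.21/10) = 0.6012
  Stage 2: F_2 = 10^(0.596/10) = 1.147, G_2 = 10^(−0.596/10) = 0.8718
  Stage 3: F_3 = 10^(7.97/10) = 6.266, G_3 = 10^(12.8/10) = 19.05
Friis cascade:
  F = 1.663 + (1.147 − 1)/0.6012 + (6.266 − 1)/0.5241 = 11.96
NF = 10 log₁₀(11.96) = 10.78 dB

10.78 dB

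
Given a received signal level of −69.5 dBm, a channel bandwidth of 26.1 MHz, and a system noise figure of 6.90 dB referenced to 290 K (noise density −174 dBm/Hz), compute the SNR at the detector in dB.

23.4 dB

Noise floor: N = −174 + 10 log₁₀(B) + NF
10 log₁₀(2.61×10⁷) = 74.17 dB
N = −174 + 74.17 + 6.90 = −92.93 dBm
SNR = P_sig − N = −69.5 − (−92.93) = 23.43 dB → 23.4 dB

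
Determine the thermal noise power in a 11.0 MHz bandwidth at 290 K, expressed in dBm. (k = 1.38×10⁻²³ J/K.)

P_n = kTB = 1.38×10⁻²³ × 290 × 1.10×10⁷ = 4.40×10⁻¹⁴ W
In dBm: 10 log₁₀(4.40×10⁻¹⁴ / 10⁻³) = −103.6 dBm

−103.6 dBm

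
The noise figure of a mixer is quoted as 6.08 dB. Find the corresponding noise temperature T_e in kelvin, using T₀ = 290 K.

886 K

F = 10^(6.08/10) = 4.05509
T_e = (F − 1)·T₀ = (4.05509 − 1) × 290 = 886 K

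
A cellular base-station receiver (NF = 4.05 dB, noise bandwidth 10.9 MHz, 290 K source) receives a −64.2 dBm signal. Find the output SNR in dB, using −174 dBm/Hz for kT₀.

35.4 dB

Noise floor: N = −174 + 10 log₁₀(B) + NF
10 log₁₀(1.09×10⁷) = 70.37 dB
N = −174 + 70.37 + 4.05 = −99.58 dBm
SNR = P_sig − N = −64.2 − (−99.58) = 35.38 dB → 35.4 dB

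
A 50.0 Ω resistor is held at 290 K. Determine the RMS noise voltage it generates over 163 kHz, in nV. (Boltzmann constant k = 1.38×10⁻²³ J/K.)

V_n = √(4kTRB)
4kTRB = 4 × 1.38×10⁻²³ × 290 × 5.00×10¹ × 1.63×10⁵ = 1.30×10⁻¹³ V²
V_n = √(1.30×10⁻¹³) = 3.61×10⁻⁷ V = 361 nV

361 nV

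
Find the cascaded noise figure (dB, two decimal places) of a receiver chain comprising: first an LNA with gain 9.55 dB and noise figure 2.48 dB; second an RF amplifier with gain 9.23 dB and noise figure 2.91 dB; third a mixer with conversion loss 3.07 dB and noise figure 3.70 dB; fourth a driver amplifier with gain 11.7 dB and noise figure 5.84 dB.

2.94 dB

Convert to linear (a loss of L dB is a gain of −L dB): F_i = 10^(NF_i/10), G_i = 10^(G_i,dB/10)
  Stage 1: F_1 = 10^(2.48/10) = 1.770, G_1 = 10^(9.55/10) = 9.016
  Stage 2: F_2 = 10^(2.91/10) = 1.954, G_2 = 10^(9.23/10) = 8.375
  Stage 3: F_3 = 10^(3.70/10) = 2.344, G_3 = 10^(−3.07/10) = 0.4932
  Stage 4: F_4 = 10^(5.84/10) = 3.837, G_4 = 10^(11.7/10) = 14.79
Friis cascade:
  F = 1.770 + (1.954 − 1)/9.016 + (2.344 − 1)/75.51 + (3.837 − 1)/37.24 = 1.970
NF = 10 log₁₀(1.970) = 2.94 dB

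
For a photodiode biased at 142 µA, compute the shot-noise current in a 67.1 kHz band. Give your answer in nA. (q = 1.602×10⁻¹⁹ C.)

I_n = √(2qI·B)
2qI·B = 2 × 1.602×10⁻¹⁹ × 1.42×10⁻⁴ × 6.71×10⁴ = 3.05×10⁻¹⁸ A²
I_n = √(3.05×10⁻¹⁸) = 1.75×10⁻⁹ A = 1.75 nA

1.75 nA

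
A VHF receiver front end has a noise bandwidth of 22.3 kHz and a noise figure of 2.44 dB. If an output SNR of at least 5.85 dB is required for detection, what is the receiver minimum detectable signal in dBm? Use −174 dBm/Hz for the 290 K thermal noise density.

Sensitivity = −174 + 10 log₁₀(B) + NF + SNR_min
= −174 + 43.48 + 2.44 + 5.85
= −122.23 dBm → −122.2 dBm

−122.2 dBm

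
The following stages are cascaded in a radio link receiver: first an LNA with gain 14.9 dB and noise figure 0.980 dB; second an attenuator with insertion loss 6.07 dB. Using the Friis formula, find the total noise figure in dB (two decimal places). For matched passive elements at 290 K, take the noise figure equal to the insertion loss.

1.31 dB

Convert to linear (a loss of L dB is a gain of −L dB): F_i = 10^(NF_i/10), G_i = 10^(G_i,dB/10)
  Stage 1: F_1 = 10^(0.980/10) = 1.253, G_1 = 10^(14.9/10) = 30.90
  Stage 2: F_2 = 10^(6.07/10) = 4.046, G_2 = 10^(−6.07/10) = 0.2472
Friis cascade:
  F = 1.253 + (4.046 − 1)/30.90 = 1.352
NF = 10 log₁₀(1.352) = 1.31 dB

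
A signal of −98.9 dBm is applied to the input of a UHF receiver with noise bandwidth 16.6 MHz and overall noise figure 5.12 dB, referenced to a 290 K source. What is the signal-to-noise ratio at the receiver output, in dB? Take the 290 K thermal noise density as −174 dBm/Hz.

−2.2 dB

Noise floor: N = −174 + 10 log₁₀(B) + NF
10 log₁₀(1.66×10⁷) = 72.2 dB
N = −174 + 72.2 + 5.12 = −96.68 dBm
SNR = P_sig − N = −98.9 − (−96.68) = −2.22 dB → −2.2 dB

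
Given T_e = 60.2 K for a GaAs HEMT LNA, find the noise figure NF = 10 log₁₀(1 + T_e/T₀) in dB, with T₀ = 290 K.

F = 1 + T_e/T₀ = 1 + 60.2/290 = 1.20759
NF = 10 log₁₀(1.20759) = 0.819 dB

0.819 dB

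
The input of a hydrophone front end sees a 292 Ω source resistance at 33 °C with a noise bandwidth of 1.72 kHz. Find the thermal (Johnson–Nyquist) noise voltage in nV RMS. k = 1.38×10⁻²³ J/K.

T = 33 °C + 273.15 = 306.15 K
V_n = √(4kTRB)
4kTRB = 4 × 1.38×10⁻²³ × 306.15 × 2.92×10² × 1.72×10³ = 8.49×10⁻¹⁵ V²
V_n = √(8.49×10⁻¹⁵) = 9.21×10⁻⁸ V = 92.1 nV

92.1 nV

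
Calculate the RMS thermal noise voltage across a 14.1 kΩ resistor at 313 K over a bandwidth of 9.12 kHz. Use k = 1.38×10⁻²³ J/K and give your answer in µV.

V_n = √(4kTRB)
4kTRB = 4 × 1.38×10⁻²³ × 313 × 1.41×10⁴ × 9.12×10³ = 2.22×10⁻¹² V²
V_n = √(2.22×10⁻¹²) = 1.49×10⁻⁶ V = 1.49 µV

1.49 µV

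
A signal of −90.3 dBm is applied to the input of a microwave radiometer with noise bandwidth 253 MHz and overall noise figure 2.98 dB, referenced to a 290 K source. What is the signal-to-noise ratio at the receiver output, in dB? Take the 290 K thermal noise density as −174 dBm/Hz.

−3.3 dB

Noise floor: N = −174 + 10 log₁₀(B) + NF
10 log₁₀(2.53×10⁸) = 84.03 dB
N = −174 + 84.03 + 2.98 = −86.99 dBm
SNR = P_sig − N = −90.3 − (−86.99) = −3.31 dB → −3.3 dB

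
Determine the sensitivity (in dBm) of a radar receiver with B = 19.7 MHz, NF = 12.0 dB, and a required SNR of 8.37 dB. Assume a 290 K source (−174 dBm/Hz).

Sensitivity = −174 + 10 log₁₀(B) + NF + SNR_min
= −174 + 72.94 + 12.0 + 8.37
= −80.69 dBm → −80.7 dBm

−80.7 dBm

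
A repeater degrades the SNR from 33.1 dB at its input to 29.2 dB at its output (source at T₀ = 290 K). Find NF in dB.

3.9 dB

NF (dB) = SNR_in(dB) − SNR_out(dB) when the source is at T₀
NF = 33.1 − 29.2 = 3.9 dB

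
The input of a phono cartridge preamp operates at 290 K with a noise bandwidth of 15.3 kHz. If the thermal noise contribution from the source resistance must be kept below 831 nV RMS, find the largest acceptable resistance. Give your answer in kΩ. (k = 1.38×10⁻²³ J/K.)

2.82 kΩ

Johnson–Nyquist: V_n = √(4kTRB) ⇒ R = V_n² / (4kTB)
4kTB = 4 × 1.38×10⁻²³ × 290 × 1.53×10⁴ = 2.45×10⁻¹⁶
R = (8.31×10⁻⁷)² / 2.45×10⁻¹⁶ = 2.82×10³ Ω = 2.82 kΩ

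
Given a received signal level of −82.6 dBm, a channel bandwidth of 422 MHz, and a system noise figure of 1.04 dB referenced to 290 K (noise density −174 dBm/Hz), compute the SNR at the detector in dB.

Noise floor: N = −174 + 10 log₁₀(B) + NF
10 log₁₀(4.22×10⁸) = 86.25 dB
N = −174 + 86.25 + 1.04 = −86.71 dBm
SNR = P_sig − N = −82.6 − (−86.71) = 4.11 dB → 4.1 dB

4.1 dB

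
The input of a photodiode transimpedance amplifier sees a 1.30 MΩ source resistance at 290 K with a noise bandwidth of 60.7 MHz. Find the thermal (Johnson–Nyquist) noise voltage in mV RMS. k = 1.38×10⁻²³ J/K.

1.12 mV

V_n = √(4kTRB)
4kTRB = 4 × 1.38×10⁻²³ × 290 × 1.30×10⁶ × 6.07×10⁷ = 1.26×10⁻⁶ V²
V_n = √(1.26×10⁻⁶) = 1.12×10⁻³ V = 1.12 mV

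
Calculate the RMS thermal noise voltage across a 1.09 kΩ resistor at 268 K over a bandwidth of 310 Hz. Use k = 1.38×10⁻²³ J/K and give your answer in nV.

70.7 nV

V_n = √(4kTRB)
4kTRB = 4 × 1.38×10⁻²³ × 268 × 1.09×10³ × 3.10×10² = 5.00×10⁻¹⁵ V²
V_n = √(5.00×10⁻¹⁵) = 7.07×10⁻⁸ V = 70.7 nV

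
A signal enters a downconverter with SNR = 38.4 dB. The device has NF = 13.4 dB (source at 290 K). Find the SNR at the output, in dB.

By definition F = SNR_in/SNR_out, so in dB: SNR_out = SNR_in − NF
SNR_out = 38.4 − 13.4 = 25.0 dB

25.0 dB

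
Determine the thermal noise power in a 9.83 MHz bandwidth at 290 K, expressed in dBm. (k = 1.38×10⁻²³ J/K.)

−104.1 dBm

P_n = kTB = 1.38×10⁻²³ × 290 × 9.83×10⁶ = 3.93×10⁻¹⁴ W
In dBm: 10 log₁₀(3.93×10⁻¹⁴ / 10⁻³) = −104.1 dBm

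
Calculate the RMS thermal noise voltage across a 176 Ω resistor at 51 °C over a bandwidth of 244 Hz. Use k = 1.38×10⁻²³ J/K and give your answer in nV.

27.7 nV

T = 51 °C + 273.15 = 324.15 K
V_n = √(4kTRB)
4kTRB = 4 × 1.38×10⁻²³ × 324.15 × 1.76×10² × 2.44×10² = 7.68×10⁻¹⁶ V²
V_n = √(7.68×10⁻¹⁶) = 2.77×10⁻⁸ V = 27.7 nV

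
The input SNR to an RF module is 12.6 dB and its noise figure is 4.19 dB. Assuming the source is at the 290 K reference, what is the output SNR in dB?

8.41 dB

By definition F = SNR_in/SNR_out, so in dB: SNR_out = SNR_in − NF
SNR_out = 12.6 − 4.19 = 8.41 dB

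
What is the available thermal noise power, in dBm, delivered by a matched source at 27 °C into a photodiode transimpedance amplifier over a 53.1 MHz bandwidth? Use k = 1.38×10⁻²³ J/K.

−96.6 dBm

T = 27 °C + 273.15 = 300.15 K
P_n = kTB = 1.38×10⁻²³ × 300.15 × 5.31×10⁷ = 2.20×10⁻¹³ W
In dBm: 10 log₁₀(2.20×10⁻¹³ / 10⁻³) = −96.6 dBm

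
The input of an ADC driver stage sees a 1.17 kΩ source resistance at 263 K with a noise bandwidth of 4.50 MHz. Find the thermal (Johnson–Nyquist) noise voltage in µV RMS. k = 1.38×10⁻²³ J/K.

V_n = √(4kTRB)
4kTRB = 4 × 1.38×10⁻²³ × 263 × 1.17×10³ × 4.50×10⁶ = 7.64×10⁻¹¹ V²
V_n = √(7.64×10⁻¹¹) = 8.74×10⁻⁶ V = 8.74 µV

8.74 µV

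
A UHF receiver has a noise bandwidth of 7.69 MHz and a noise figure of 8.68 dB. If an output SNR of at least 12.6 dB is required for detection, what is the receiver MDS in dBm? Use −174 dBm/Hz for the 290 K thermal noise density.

Sensitivity = −174 + 10 log₁₀(B) + NF + SNR_min
= −174 + 68.86 + 8.68 + 12.6
= −83.86 dBm → −83.9 dBm

−83.9 dBm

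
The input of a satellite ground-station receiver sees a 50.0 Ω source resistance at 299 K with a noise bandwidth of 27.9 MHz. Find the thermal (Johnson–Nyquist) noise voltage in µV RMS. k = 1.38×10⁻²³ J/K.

V_n = √(4kTRB)
4kTRB = 4 × 1.38×10⁻²³ × 299 × 5.00×10¹ × 2.79×10⁷ = 2.30×10⁻¹¹ V²
V_n = √(2.30×10⁻¹¹) = 4.80×10⁻⁶ V = 4.80 µV

4.80 µV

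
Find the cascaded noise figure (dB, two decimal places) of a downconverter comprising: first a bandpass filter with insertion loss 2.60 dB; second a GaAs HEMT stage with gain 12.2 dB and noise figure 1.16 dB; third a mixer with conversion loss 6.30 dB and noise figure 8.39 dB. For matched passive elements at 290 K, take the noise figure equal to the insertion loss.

4.81 dB

Convert to linear (a loss of L dB is a gain of −L dB): F_i = 10^(NF_i/10), G_i = 10^(G_i,dB/10)
  Stage 1: F_1 = 10^(2.60/10) = 1.820, G_1 = 10^(−2.60/10) = 0.5495
  Stage 2: F_2 = 10^(1.16/10) = 1.306, G_2 = 10^(12.2/10) = 16.60
  Stage 3: F_3 = 10^(8.39/10) = 6.902, G_3 = 10^(−6.30/10) = 0.2344
Friis cascade:
  F = 1.820 + (1.306 − 1)/0.5495 + (6.902 − 1)/9.120 = 3.024
NF = 10 log₁₀(3.024) = 4.81 dB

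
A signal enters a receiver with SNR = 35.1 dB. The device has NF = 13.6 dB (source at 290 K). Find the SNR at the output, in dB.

21.5 dB

By definition F = SNR_in/SNR_out, so in dB: SNR_out = SNR_in − NF
SNR_out = 35.1 − 13.6 = 21.5 dB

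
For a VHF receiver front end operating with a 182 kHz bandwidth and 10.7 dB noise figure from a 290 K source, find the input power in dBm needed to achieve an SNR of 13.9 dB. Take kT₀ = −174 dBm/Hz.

−96.8 dBm

Sensitivity = −174 + 10 log₁₀(B) + NF + SNR_min
= −174 + 52.6 + 10.7 + 13.9
= −96.8 dBm → −96.8 dBm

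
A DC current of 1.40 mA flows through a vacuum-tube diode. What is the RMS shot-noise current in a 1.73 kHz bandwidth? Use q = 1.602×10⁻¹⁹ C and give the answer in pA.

I_n = √(2qI·B)
2qI·B = 2 × 1.602×10⁻¹⁹ × 1.40×10⁻³ × 1.73×10³ = 7.76×10⁻¹⁹ A²
I_n = √(7.76×10⁻¹⁹) = 8.81×10⁻¹⁰ A = 881 pA

881 pA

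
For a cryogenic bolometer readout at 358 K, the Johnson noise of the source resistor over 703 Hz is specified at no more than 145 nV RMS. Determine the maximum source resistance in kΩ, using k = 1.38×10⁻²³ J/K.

1.51 kΩ

Johnson–Nyquist: V_n = √(4kTRB) ⇒ R = V_n² / (4kTB)
4kTB = 4 × 1.38×10⁻²³ × 358 × 7.03×10² = 1.39×10⁻¹⁷
R = (1.45×10⁻⁷)² / 1.39×10⁻¹⁷ = 1.51×10³ Ω = 1.51 kΩ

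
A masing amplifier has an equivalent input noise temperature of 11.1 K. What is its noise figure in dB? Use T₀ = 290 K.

0.163 dB

F = 1 + T_e/T₀ = 1 + 11.1/290 = 1.03828
NF = 10 log₁₀(1.03828) = 0.163 dB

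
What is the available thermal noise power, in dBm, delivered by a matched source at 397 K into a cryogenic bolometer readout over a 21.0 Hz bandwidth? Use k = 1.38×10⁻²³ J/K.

−159.4 dBm

P_n = kTB = 1.38×10⁻²³ × 397 × 2.10×10¹ = 1.15×10⁻¹⁹ W
In dBm: 10 log₁₀(1.15×10⁻¹⁹ / 10⁻³) = −159.4 dBm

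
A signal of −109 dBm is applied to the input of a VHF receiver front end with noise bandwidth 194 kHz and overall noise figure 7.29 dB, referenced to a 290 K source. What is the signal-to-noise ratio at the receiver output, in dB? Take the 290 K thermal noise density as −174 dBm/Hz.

Noise floor: N = −174 + 10 log₁₀(B) + NF
10 log₁₀(1.94×10⁵) = 52.88 dB
N = −174 + 52.88 + 7.29 = −113.83 dBm
SNR = P_sig − N = −109 − (−113.83) = 4.83 dB → 4.8 dB

4.8 dB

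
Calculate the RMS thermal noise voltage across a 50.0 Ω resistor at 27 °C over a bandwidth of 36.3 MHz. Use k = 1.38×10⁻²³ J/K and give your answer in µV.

5.48 µV

T = 27 °C + 273.15 = 300.15 K
V_n = √(4kTRB)
4kTRB = 4 × 1.38×10⁻²³ × 300.15 × 5.00×10¹ × 3.63×10⁷ = 3.01×10⁻¹¹ V²
V_n = √(3.01×10⁻¹¹) = 5.48×10⁻⁶ V = 5.48 µV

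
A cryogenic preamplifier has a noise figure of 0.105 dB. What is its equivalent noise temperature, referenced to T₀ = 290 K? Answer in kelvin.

7.10 K

F = 10^(0.105/10) = 1.02447
T_e = (F − 1)·T₀ = (1.02447 − 1) × 290 = 7.10 K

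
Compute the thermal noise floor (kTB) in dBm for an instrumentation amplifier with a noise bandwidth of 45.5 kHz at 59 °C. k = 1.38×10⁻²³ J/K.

T = 59 °C + 273.15 = 332.15 K
P_n = kTB = 1.38×10⁻²³ × 332.15 × 4.55×10⁴ = 2.09×10⁻¹⁶ W
In dBm: 10 log₁₀(2.09×10⁻¹⁶ / 10⁻³) = −126.8 dBm

−126.8 dBm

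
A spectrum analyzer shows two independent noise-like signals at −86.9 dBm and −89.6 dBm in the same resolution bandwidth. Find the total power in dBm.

−85.0 dBm

Convert to linear, add, convert back:
P₁ = 2.04×10⁻¹² W, P₂ = 1.10×10⁻¹² W
P_tot = 3.14×10⁻¹² W → 10 log₁₀(P_tot / 10⁻³) = −85.0 dBm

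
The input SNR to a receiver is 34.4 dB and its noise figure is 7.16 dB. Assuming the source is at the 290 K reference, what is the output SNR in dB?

27.24 dB

By definition F = SNR_in/SNR_out, so in dB: SNR_out = SNR_in − NF
SNR_out = 34.4 − 7.16 = 27.24 dB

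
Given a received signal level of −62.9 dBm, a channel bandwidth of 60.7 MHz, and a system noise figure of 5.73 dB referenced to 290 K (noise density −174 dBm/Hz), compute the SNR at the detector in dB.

27.5 dB

Noise floor: N = −174 + 10 log₁₀(B) + NF
10 log₁₀(6.07×10⁷) = 77.83 dB
N = −174 + 77.83 + 5.73 = −90.44 dBm
SNR = P_sig − N = −62.9 − (−90.44) = 27.54 dB → 27.5 dB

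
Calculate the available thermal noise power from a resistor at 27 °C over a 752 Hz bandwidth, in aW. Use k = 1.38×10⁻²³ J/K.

3.11 aW

T = 27 °C + 273.15 = 300.15 K
P_n = kTB = 1.38×10⁻²³ × 300.15 × 7.52×10² = 3.11×10⁻¹⁸ W = 3.11 aW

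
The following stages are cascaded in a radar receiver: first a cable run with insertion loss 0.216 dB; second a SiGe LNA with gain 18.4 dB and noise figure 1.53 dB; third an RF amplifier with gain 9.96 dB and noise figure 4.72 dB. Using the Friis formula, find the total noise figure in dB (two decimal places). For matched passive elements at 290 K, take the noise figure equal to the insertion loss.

Convert to linear (a loss of L dB is a gain of −L dB): F_i = 10^(NF_i/10), G_i = 10^(G_i,dB/10)
  Stage 1: F_1 = 10^(0.216/10) = 1.051, G_1 = 10^(−0.216/10) = 0.9515
  Stage 2: F_2 = 10^(1.53/10) = 1.422, G_2 = 10^(18.4/10) = 69.18
  Stage 3: F_3 = 10^(4.72/10) = 2.965, G_3 = 10^(9.96/10) = 9.908
Friis cascade:
  F = 1.051 + (1.422 − 1)/0.9515 + (2.965 − 1)/65.83 = 1.525
NF = 10 log₁₀(1.525) = 1.83 dB

1.83 dB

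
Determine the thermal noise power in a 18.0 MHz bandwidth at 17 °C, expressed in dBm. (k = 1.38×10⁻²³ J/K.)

−101.4 dBm

T = 17 °C + 273.15 = 290.15 K
P_n = kTB = 1.38×10⁻²³ × 290.15 × 1.80×10⁷ = 7.21×10⁻¹⁴ W
In dBm: 10 log₁₀(7.21×10⁻¹⁴ / 10⁻³) = −101.4 dBm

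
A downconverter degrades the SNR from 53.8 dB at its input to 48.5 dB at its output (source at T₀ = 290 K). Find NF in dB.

5.3 dB

NF (dB) = SNR_in(dB) − SNR_out(dB) when the source is at T₀
NF = 53.8 − 48.5 = 5.3 dB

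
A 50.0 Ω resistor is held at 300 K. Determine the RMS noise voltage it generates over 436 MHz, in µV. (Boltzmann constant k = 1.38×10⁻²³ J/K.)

V_n = √(4kTRB)
4kTRB = 4 × 1.38×10⁻²³ × 300 × 5.00×10¹ × 4.36×10⁸ = 3.61×10⁻¹⁰ V²
V_n = √(3.61×10⁻¹⁰) = 1.90×10⁻⁵ V = 19.0 µV

19.0 µV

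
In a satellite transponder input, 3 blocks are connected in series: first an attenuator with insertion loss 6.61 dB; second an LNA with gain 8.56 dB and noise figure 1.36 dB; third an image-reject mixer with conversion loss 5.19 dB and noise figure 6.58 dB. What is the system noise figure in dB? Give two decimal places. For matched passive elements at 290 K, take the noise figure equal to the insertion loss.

9.31 dB

Convert to linear (a loss of L dB is a gain of −L dB): F_i = 10^(NF_i/10), G_i = 10^(G_i,dB/10)
  Stage 1: F_1 = 10^(6.61/10) = 4.581, G_1 = 10^(−6.61/10) = 0.2183
  Stage 2: F_2 = 10^(1.36/10) = 1.368, G_2 = 10^(8.56/10) = 7.178
  Stage 3: F_3 = 10^(6.58/10) = 4.550, G_3 = 10^(−5.19/10) = 0.3027
Friis cascade:
  F = 4.581 + (1.368 − 1)/0.2183 + (4.550 − 1)/1.567 = 8.532
NF = 10 log₁₀(8.532) = 9.31 dB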